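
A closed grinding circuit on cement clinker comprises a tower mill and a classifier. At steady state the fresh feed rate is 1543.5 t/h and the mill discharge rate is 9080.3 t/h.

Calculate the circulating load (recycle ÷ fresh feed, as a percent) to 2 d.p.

CL = 488.29 %

Discharge = new feed + return, hence
R = M − F = 9080.3 − 1543.5 = 7536.8 t/h
CL = 100·R/F = 100·7536.8/1543.5 = 488.29 %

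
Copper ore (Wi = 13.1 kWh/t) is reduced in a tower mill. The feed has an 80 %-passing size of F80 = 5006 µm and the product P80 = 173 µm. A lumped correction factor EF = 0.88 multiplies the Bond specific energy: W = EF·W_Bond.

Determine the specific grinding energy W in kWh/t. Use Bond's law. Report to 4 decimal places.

Bond: W = 10·Wi·(1/√P80 − 1/√F80)
1/√173 = 0.076029;  1/√5006 = 0.014134
W = 10·13.1·(0.076029 − 0.014134) = 8.1082 kWh/t
Corrected W = EF·W_Bond = 0.88·8.1082 = 7.1352 kWh/t

W = 7.1352 kWh/t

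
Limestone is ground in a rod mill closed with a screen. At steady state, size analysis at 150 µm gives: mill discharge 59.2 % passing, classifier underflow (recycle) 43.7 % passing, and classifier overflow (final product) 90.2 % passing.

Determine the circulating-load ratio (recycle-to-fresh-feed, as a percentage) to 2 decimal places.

Balance %-passing 150 µm (r = R/F):
Fd + Rd = Ru + Fo ⇒ R/F = (o−d)/(d−u)
r = (90.2 − 59.2)/(59.2 − 43.7) = 31.0/15.5 = 2.0000
CL = 100·r = 200.00 %

CL = 200.00 %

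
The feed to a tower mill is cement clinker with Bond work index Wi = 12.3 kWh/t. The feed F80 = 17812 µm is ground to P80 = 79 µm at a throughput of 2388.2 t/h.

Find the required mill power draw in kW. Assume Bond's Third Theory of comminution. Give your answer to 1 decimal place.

P = 30848.3 kW

W = 10·Wi·[P80^(−½) − F80^(−½)]
W = 10·12.3·(1/√79 − 1/√17812) = 10·12.3·(0.105016) = 12.9170 kWh/t
Power = W × throughput = 12.9170 kWh/t × 2388.2 t/h = 30848.3 kW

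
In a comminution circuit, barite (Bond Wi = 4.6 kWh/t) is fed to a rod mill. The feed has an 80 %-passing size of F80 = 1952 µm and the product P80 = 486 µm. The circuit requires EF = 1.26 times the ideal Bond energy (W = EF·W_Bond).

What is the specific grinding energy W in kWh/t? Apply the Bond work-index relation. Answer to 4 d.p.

W = 1.3173 kWh/t

W = 10 Wi (1/√P80 − 1/√F80)  [Bond]
1/√486 = 0.045361;  1/√1952 = 0.022634
W = 10·4.6·(0.045361 − 0.022634) = 1.0454 kWh/t
Corrected W = EF·W_Bond = 1.26·1.0454 = 1.3173 kWh/t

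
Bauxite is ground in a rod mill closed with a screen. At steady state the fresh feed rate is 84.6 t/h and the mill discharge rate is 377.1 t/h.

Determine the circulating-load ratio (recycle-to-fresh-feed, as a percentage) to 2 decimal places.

Mill node: discharge = fresh + recycle.
R = M − F = 377.1 − 84.6 = 292.5 t/h
CL = 100·R/F = 100·292.5/84.6 = 345.74 %

CL = 345.74 %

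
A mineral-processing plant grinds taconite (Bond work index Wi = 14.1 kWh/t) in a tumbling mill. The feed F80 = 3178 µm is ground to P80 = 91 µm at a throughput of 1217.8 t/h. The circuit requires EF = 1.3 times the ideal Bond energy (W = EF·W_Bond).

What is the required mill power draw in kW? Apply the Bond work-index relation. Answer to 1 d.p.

P = 19440.4 kW

W_Bond = 10·Wi·(1/√P₈₀ − 1/√F₈₀)
W = 10·14.1·(1/√91 − 1/√3178) = 10·14.1·(0.087090) = 12.2797 kWh/t
Corrected W = EF·W_Bond = 1.3·12.2797 = 15.9635 kWh/t
P = W·T = 15.9635·1217.8 = 19440.4 kW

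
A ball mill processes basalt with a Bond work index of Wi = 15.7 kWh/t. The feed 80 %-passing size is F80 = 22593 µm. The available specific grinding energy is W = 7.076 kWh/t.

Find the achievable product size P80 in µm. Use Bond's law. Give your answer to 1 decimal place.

P80 = 373.8 µm

W = 10·Wi·(P80^(-½) − F80^(-½))
1/√P80 = 1/√F80 + W/(10·Wi)
  = 7.0760/(10·15.7) + 1/√22593 = 0.045070 + 0.006653 = 0.051723
P80 = (1/0.051723)² = 19.3338² = 373.79 µm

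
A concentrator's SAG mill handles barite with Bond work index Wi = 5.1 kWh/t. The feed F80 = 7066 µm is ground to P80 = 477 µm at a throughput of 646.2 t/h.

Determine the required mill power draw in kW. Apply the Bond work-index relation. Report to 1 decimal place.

P = 1116.9 kW

W = 10 Wi (P80^-0.5 − F80^-0.5)
W = 10·5.1·(1/√477 − 1/√7066) = 10·5.1·(0.033891) = 1.7284 kWh/t
P_mill = W·ṁ = 1.7284·646.2 = 1116.9 kW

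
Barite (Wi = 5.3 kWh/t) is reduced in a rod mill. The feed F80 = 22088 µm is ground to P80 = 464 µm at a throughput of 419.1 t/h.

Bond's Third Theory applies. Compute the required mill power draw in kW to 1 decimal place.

P = 881.7 kW

W = 10·Wi·[P80^(−½) − F80^(−½)]
W = 10·5.3·(1/√464 − 1/√22088) = 10·5.3·(0.039695) = 2.1038 kWh/t
Power = W × throughput = 2.1038 kWh/t × 419.1 t/h = 881.7 kW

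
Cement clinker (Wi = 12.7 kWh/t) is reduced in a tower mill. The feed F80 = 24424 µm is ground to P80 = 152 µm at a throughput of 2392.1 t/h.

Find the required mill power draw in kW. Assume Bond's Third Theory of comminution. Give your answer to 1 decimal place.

P = 22697.3 kW

W = 10·Wi·[P80^(−½) − F80^(−½)]
W = 10·12.7·(1/√152 − 1/√24424) = 10·12.7·(0.074712) = 9.4884 kWh/t
Mill draw = 9.4884 × 2392.1 = 22697.3 kW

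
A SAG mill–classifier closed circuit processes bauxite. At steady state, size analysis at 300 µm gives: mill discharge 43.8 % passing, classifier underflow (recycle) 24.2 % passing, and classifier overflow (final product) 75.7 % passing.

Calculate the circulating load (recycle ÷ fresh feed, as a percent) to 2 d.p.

CL = 162.76 %

Two-product formula at 300 µm:
r = (o − d)/(d − u)
r = (75.7 − 43.8)/(43.8 − 24.2) = 31.9/19.6 = 1.6276
CL = 100·r = 162.76 %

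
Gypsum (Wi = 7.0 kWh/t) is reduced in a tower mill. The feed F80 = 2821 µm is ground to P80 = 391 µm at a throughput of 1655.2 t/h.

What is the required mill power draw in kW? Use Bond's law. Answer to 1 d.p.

P = 3678.0 kW

W = 10·Wi·[P80^(−½) − F80^(−½)]
W = 10·7.0·(1/√391 − 1/√2821) = 10·7.0·(0.031744) = 2.2221 kWh/t
P = W·T = 2.2221·1655.2 = 3678.0 kW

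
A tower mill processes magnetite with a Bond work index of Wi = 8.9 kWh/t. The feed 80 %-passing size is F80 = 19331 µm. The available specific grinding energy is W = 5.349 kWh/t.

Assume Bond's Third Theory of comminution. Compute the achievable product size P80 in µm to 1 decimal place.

W = 10·Wi·[P80^(−½) − F80^(−½)]
1/√P80 = 1/√F80 + W/(10·Wi)
  = 5.3490/(10·8.9) + 1/√19331 = 0.060101 + 0.007192 = 0.067294
P80 = (1/0.067294)² = 14.8603² = 220.83 µm

P80 = 220.8 µm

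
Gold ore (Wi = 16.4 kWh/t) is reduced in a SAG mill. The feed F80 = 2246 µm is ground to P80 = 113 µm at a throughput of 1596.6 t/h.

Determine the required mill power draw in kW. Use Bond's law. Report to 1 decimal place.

W = 10 Wi (P80^-0.5 − F80^-0.5)
W = 10·16.4·(1/√113 − 1/√2246) = 10·16.4·(0.072971) = 11.9673 kWh/t
Mill draw = 11.9673 × 1596.6 = 19107.0 kW

P = 19107.0 kW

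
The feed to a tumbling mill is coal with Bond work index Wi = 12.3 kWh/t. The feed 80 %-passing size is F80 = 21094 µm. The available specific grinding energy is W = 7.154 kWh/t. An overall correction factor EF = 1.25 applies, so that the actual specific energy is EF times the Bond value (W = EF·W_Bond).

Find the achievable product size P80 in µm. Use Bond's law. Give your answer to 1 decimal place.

P80 = 350.5 µm

Bond:  W = 10 Wi (1/√P − 1/√F)
W_Bond = W / EF = 7.154 / 1.25 = 5.7232 kWh/t
P80^-0.5 = F80^-0.5 + W_Bond/(10 Wi)
  = 5.7232/(10·12.3) + 1/√21094 = 0.046530 + 0.006885 = 0.053415
P80 = (1/0.053415)² = 18.7212² = 350.48 µm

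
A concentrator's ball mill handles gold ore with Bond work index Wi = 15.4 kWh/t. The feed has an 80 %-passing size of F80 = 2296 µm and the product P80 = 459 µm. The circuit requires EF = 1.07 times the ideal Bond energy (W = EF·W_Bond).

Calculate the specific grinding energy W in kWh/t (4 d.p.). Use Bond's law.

W = 4.2524 kWh/t

W = 10·Wi·[P80^(−½) − F80^(−½)]
1/√459 = 0.046676;  1/√2296 = 0.020870
W = 10·15.4·(0.046676 − 0.020870) = 3.9742 kWh/t
Corrected W = EF·W_Bond = 1.07·3.9742 = 4.2524 kWh/t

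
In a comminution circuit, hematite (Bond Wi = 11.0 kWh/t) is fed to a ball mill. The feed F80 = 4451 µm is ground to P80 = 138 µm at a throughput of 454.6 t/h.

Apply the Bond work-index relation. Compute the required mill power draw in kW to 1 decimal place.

W = 10·Wi·(P80^(-½) − F80^(-½))
W = 10·11.0·(1/√138 − 1/√4451) = 10·11.0·(0.070137) = 7.7150 kWh/t
P = W·T = 7.7150·454.6 = 3507.3 kW

P = 3507.3 kW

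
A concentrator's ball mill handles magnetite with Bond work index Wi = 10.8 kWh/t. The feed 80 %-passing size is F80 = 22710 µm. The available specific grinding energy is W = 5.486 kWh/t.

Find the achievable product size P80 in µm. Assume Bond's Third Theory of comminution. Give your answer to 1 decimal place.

Bond:  W = 10 Wi (1/√P − 1/√F)
P80^(−½) = W/(10 Wi) + F80^(−½)
  = 5.4860/(10·10.8) + 1/√22710 = 0.050796 + 0.006636 = 0.057432
P80 = (1/0.057432)² = 17.4119² = 303.17 µm

P80 = 303.2 µm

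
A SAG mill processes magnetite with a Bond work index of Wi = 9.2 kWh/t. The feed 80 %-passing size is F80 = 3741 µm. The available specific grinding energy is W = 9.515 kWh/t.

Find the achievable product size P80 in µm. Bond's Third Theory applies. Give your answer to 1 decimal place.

P80 = 69.7 µm

W = 10·Wi·[P80^(−½) − F80^(−½)]
⇒ 1/√P80 = W/(10·Wi) + 1/√F80
  = 9.5150/(10·9.2) + 1/√3741 = 0.103424 + 0.016350 = 0.119773
P80 = (1/0.119773)² = 8.3491² = 69.71 µm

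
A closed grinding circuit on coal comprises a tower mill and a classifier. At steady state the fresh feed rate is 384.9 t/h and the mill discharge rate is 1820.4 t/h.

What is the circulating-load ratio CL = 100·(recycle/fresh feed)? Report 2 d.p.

CL = 372.95 %

Mill node: discharge = fresh + recycle.
R = M − F = 1820.4 − 384.9 = 1435.5 t/h
CL = 100·R/F = 100·1435.5/384.9 = 372.95 %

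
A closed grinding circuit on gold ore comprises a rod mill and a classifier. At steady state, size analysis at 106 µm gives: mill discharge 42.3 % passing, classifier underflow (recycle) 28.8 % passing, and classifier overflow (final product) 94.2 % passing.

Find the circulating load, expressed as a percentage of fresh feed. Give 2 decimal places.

Classifier node, passing 106 µm:
r = (o − d)/(d − u)
r = (94.2 − 42.3)/(42.3 − 28.8) = 51.9/13.5 = 3.8444
CL = 100·r = 384.44 %

CL = 384.44 %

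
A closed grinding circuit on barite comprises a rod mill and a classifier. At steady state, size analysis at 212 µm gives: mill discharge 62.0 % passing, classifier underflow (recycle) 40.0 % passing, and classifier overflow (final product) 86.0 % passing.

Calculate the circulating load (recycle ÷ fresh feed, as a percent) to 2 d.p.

Mass balance on the −212 µm fraction:
d + r·d = r·u + o → r(d−u) = o−d
r = (86.0 − 62.0)/(62.0 − 40.0) = 24.0/22.0 = 1.0909
CL = 100·r = 109.09 %

CL = 109.09 %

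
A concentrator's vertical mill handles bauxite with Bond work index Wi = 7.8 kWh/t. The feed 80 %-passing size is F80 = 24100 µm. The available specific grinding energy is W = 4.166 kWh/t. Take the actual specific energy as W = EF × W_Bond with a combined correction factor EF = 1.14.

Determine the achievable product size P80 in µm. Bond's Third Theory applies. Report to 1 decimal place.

W = 10·Wi·(P80^(-½) − F80^(-½))
W_Bond = W / EF = 4.166 / 1.14 = 3.6544 kWh/t
P80^(−½) = W_Bond/(10 Wi) + F80^(−½)
  = 3.6544/(10·7.8) + 1/√24100 = 0.046851 + 0.006442 = 0.053293
P80 = (1/0.053293)² = 18.7643² = 352.10 µm

P80 = 352.1 µm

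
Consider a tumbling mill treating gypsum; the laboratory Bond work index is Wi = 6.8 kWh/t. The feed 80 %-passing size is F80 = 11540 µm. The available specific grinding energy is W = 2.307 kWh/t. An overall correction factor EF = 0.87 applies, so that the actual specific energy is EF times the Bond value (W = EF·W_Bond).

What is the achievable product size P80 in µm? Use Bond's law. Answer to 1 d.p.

W = 10 Wi (1/√P80 − 1/√F80)  [Bond]
W_Bond = W / EF = 2.307 / 0.87 = 2.6517 kWh/t
P80^-0.5 = F80^-0.5 + W_Bond/(10 Wi)
  = 2.6517/(10·6.8) + 1/√11540 = 0.038996 + 0.009309 = 0.048305
P80 = (1/0.048305)² = 20.7019² = 428.57 µm

P80 = 428.6 µm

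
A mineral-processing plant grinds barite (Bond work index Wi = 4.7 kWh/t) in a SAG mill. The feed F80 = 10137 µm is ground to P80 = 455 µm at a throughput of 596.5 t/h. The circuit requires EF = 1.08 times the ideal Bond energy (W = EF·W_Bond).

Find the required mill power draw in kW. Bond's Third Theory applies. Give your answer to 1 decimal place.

Bond: W = 10·Wi·(1/√P80 − 1/√F80)
W = 10·4.7·(1/√455 − 1/√10137) = 10·4.7·(0.036949) = 1.7366 kWh/t
With EF = 1.08: W = 1.7366·1.08 = 1.8755 kWh/t
Mill draw = 1.8755 × 596.5 = 1118.7 kW

P = 1118.7 kW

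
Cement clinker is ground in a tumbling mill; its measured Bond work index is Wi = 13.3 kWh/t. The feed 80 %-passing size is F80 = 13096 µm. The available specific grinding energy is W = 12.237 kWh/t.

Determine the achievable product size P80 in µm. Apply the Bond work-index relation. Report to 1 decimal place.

P80 = 98.5 µm

W_Bond = 10·Wi·(1/√P₈₀ − 1/√F₈₀)
1/√P80 = 1/√F80 + W/(10·Wi)
  = 12.2370/(10·13.3) + 1/√13096 = 0.092008 + 0.008738 = 0.100746
P80 = (1/0.100746)² = 9.9260² = 98.52 µm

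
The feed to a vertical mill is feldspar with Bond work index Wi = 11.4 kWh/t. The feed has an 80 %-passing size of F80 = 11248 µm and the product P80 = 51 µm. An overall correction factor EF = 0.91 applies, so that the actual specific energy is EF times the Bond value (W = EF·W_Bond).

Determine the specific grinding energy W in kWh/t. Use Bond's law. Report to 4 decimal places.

W = 13.5483 kWh/t

W = 10·Wi·(P80^(-½) − F80^(-½))
1/√51 = 0.140028;  1/√11248 = 0.009429
W = 10·11.4·(0.140028 − 0.009429) = 14.8883 kWh/t
W_actual = 0.91 × 14.8883 = 13.5483 kWh/t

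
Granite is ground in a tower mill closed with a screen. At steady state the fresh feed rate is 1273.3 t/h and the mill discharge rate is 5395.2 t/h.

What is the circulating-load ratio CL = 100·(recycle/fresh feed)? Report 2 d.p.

Steady state: M = F + R.
R = M − F = 5395.2 − 1273.3 = 4121.9 t/h
CL = 100·R/F = 100·4121.9/1273.3 = 323.72 %

CL = 323.72 %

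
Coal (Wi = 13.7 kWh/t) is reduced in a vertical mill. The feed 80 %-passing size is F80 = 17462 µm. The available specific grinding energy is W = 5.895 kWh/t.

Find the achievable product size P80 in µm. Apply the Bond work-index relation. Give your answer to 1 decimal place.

W = 10·Wi·(P80^(-½) − F80^(-½))
⇒ 1/√P80 = W/(10·Wi) + 1/√F80
  = 5.8950/(10·13.7) + 1/√17462 = 0.043029 + 0.007568 = 0.050597
P80 = (1/0.050597)² = 19.7641² = 390.62 µm

P80 = 390.6 µm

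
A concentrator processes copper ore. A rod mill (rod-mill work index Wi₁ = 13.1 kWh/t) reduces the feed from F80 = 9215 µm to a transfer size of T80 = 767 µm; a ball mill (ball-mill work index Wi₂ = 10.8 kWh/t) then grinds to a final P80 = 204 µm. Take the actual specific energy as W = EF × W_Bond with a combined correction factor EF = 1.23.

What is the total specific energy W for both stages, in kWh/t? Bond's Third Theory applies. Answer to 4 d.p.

W = 10·Wi·(P80^(-½) − F80^(-½))
Stage 1 (9215→767 µm, Wi₁=13.1): W₁ = 10·13.1·(0.036108 − 0.010417) = 3.3655 kWh/t
Stage 2 (767→204 µm, Wi₂=10.8): W₂ = 10·10.8·(0.070014 − 0.036108) = 3.6619 kWh/t
W = W₁ + W₂ = 3.3655 + 3.6619 = 7.0273 kWh/t
W_actual = 1.23 × 7.0273 = 8.6436 kWh/t

W = 8.6436 kWh/t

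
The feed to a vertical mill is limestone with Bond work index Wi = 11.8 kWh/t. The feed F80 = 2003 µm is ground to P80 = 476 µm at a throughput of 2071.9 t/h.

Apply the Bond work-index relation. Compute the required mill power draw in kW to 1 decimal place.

W = 10 Wi (1/√P80 − 1/√F80)  [Bond]
W = 10·11.8·(1/√476 − 1/√2003) = 10·11.8·(0.023491) = 2.7719 kWh/t
Power = W × throughput = 2.7719 kWh/t × 2071.9 t/h = 5743.2 kW

P = 5743.2 kW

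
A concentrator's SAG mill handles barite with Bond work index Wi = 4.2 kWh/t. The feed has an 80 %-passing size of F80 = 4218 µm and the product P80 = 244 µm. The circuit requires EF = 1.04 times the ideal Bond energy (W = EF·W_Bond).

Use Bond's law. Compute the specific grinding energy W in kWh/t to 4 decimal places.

Bond:  W = 10 Wi (1/√P − 1/√F)
1/√244 = 0.064018;  1/√4218 = 0.015397
W = 10·4.2·(0.064018 − 0.015397) = 2.0421 kWh/t
Apply correction: 2.0421 × 1.04 = 2.1238 kWh/t

W = 2.1238 kWh/t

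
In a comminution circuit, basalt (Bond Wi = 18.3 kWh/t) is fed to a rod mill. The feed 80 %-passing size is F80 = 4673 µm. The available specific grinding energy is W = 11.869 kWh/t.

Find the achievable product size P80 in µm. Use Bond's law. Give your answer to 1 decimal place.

Bond:  W = 10 Wi (1/√P − 1/√F)
1/√P80 = 1/√F80 + W/(10·Wi)
  = 11.8690/(10·18.3) + 1/√4673 = 0.064858 + 0.014629 = 0.079487
P80 = (1/0.079487)² = 12.5808² = 158.28 µm

P80 = 158.3 µm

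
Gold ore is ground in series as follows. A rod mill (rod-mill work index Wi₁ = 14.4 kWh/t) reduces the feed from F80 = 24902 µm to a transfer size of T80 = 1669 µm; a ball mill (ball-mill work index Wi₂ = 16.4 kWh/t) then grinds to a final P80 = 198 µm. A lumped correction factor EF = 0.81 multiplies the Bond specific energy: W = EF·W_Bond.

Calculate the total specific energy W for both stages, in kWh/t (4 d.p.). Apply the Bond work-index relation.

Bond:  W = 10 Wi (1/√P − 1/√F)
Stage 1 (24902→1669 µm, Wi₁=14.4): W₁ = 10·14.4·(0.024478 − 0.006337) = 2.6123 kWh/t
Stage 2 (1669→198 µm, Wi₂=16.4): W₂ = 10·16.4·(0.071067 − 0.024478) = 7.6406 kWh/t
W = W₁ + W₂ = 2.6123 + 7.6406 = 10.2529 kWh/t
Corrected W = EF·W_Bond = 0.81·10.2529 = 8.3048 kWh/t

W = 8.3048 kWh/t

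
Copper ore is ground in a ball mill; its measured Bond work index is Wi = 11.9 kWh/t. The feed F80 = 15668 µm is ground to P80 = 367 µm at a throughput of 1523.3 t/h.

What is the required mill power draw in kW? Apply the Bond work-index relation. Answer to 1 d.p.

P = 8014.2 kW

W = 10·Wi·(P80^(-½) − F80^(-½))
W = 10·11.9·(1/√367 − 1/√15668) = 10·11.9·(0.044211) = 5.2611 kWh/t
P_mill = W·ṁ = 5.2611·1523.3 = 8014.2 kW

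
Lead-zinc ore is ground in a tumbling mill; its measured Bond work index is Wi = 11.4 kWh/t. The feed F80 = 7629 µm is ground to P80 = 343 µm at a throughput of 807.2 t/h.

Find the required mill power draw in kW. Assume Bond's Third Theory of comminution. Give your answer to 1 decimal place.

Bond:  W = 10 Wi (1/√P − 1/√F)
W = 10·11.4·(1/√343 − 1/√7629) = 10·11.4·(0.042546) = 4.8502 kWh/t
Mill draw = 4.8502 × 807.2 = 3915.1 kW

P = 3915.1 kW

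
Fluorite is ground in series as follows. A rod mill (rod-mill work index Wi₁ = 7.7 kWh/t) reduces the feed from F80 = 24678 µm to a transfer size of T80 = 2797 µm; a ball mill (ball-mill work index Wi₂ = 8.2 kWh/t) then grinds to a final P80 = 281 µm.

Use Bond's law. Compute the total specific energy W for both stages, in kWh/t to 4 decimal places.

W = 4.3070 kWh/t

W = 10 Wi / √P80 − 10 Wi / √F80
Stage 1 (24678→2797 µm, Wi₁=7.7): W₁ = 10·7.7·(0.018908 − 0.006366) = 0.9658 kWh/t
Stage 2 (2797→281 µm, Wi₂=8.2): W₂ = 10·8.2·(0.059655 − 0.018908) = 3.3412 kWh/t
W = W₁ + W₂ = 0.9658 + 3.3412 = 4.3070 kWh/t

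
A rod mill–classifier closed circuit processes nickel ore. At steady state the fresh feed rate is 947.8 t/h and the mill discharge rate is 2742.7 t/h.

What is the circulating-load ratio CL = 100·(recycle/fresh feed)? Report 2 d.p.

CL = 189.38 %

Steady state: M = F + R.
R = M − F = 2742.7 − 947.8 = 1794.9 t/h
CL = 100·R/F = 100·1794.9/947.8 = 189.38 %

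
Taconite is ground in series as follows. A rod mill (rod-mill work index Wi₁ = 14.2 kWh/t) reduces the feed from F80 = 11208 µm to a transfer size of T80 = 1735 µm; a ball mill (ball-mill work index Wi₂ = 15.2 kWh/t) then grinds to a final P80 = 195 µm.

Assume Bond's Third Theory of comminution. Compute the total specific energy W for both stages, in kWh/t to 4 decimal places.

W = 10 Wi / √P80 − 10 Wi / √F80
Stage 1 (11208→1735 µm, Wi₁=14.2): W₁ = 10·14.2·(0.024008 − 0.009446) = 2.0678 kWh/t
Stage 2 (1735→195 µm, Wi₂=15.2): W₂ = 10·15.2·(0.071611 − 0.024008) = 7.2358 kWh/t
W = W₁ + W₂ = 2.0678 + 7.2358 = 9.3036 kWh/t

W = 9.3036 kWh/t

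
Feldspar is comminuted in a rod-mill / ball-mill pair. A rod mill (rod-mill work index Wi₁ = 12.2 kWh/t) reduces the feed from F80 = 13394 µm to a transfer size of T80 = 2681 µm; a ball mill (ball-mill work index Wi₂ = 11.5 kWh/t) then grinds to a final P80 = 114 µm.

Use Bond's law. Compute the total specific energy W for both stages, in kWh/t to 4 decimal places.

W_Bond = 10·Wi·(1/√P₈₀ − 1/√F₈₀)
Stage 1 (13394→2681 µm, Wi₁=12.2): W₁ = 10·12.2·(0.019313 − 0.008641) = 1.3020 kWh/t
Stage 2 (2681→114 µm, Wi₂=11.5): W₂ = 10·11.5·(0.093659 − 0.019313) = 8.5497 kWh/t
W = W₁ + W₂ = 1.3020 + 8.5497 = 9.8518 kWh/t

W = 9.8518 kWh/t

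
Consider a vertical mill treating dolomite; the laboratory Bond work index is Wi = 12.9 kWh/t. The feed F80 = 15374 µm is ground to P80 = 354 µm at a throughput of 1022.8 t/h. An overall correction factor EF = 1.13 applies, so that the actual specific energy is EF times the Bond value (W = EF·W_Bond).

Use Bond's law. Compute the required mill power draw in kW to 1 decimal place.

W = 10·Wi·[P80^(−½) − F80^(−½)]
W = 10·12.9·(1/√354 − 1/√15374) = 10·12.9·(0.045084) = 5.8159 kWh/t
Corrected W = EF·W_Bond = 1.13·5.8159 = 6.5719 kWh/t
Power = W × throughput = 6.5719 kWh/t × 1022.8 t/h = 6721.8 kW

P = 6721.8 kW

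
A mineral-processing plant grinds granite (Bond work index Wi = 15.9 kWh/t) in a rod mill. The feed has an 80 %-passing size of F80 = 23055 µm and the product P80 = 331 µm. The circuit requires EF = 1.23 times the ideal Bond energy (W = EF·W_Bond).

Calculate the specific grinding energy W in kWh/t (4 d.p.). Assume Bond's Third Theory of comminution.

W = 10 Wi / √P80 − 10 Wi / √F80
1/√331 = 0.054965;  1/√23055 = 0.006586
W = 10·15.9·(0.054965 − 0.006586) = 7.6923 kWh/t
W_actual = 1.23 × 7.6923 = 9.4615 kWh/t

W = 9.4615 kWh/t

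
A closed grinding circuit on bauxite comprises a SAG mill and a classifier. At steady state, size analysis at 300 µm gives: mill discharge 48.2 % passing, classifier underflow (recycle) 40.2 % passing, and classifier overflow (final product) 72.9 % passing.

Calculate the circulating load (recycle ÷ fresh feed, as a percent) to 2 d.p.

Mass balance on the −300 µm fraction:
(1+r)d = ru + o → r = (o−d)/(d−u)
r = (72.9 − 48.2)/(48.2 − 40.2) = 24.7/8.0 = 3.0875
CL = 100·r = 308.75 %

CL = 308.75 %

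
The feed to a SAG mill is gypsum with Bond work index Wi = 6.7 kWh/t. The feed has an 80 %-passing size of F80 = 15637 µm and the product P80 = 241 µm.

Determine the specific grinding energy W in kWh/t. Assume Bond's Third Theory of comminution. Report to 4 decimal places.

W = 3.7801 kWh/t

Bond:  W = 10 Wi (1/√P − 1/√F)
1/√241 = 0.064416;  1/√15637 = 0.007997
W = 10·6.7·(0.064416 − 0.007997) = 3.7801 kWh/t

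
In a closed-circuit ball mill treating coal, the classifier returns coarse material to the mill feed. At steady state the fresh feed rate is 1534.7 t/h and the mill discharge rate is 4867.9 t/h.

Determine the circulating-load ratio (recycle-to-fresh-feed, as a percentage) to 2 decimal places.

Mill node: discharge = fresh + recycle.
R = M − F = 4867.9 − 1534.7 = 3333.2 t/h
CL = 100·R/F = 100·3333.2/1534.7 = 217.19 %

CL = 217.19 %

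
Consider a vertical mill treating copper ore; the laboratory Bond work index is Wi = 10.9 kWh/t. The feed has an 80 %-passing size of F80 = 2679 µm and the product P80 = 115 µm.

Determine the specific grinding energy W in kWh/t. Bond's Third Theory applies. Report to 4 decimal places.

W = 10 Wi (P80^-0.5 − F80^-0.5)
1/√115 = 0.093250;  1/√2679 = 0.019320
W = 10·10.9·(0.093250 − 0.019320) = 8.0584 kWh/t

W = 8.0584 kWh/t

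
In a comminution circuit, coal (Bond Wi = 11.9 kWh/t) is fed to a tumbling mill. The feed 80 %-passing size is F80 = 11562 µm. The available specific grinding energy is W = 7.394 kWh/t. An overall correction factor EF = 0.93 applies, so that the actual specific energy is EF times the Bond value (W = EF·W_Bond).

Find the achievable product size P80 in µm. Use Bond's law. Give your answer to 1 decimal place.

P80 = 172.6 µm

Bond:  W = 10 Wi (1/√P − 1/√F)
W_Bond = W / EF = 7.394 / 0.93 = 7.9505 kWh/t
P80^(−½) = W_Bond/(10 Wi) + F80^(−½)
  = 7.9505/(10·11.9) + 1/√11562 = 0.066811 + 0.009300 = 0.076111
P80 = (1/0.076111)² = 13.1387² = 172.62 µm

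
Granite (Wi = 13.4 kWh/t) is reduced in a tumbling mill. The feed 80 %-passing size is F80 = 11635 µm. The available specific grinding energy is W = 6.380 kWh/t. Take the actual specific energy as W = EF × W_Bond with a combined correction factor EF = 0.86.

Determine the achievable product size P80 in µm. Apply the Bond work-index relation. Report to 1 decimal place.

W = 10·Wi·[P80^(−½) − F80^(−½)]
W_Bond = W / EF = 6.380 / 0.86 = 7.4186 kWh/t
1/√P80 = 1/√F80 + W_Bond/(10·Wi)
  = 7.4186/(10·13.4) + 1/√11635 = 0.055363 + 0.009271 = 0.064634
P80 = (1/0.064634)² = 15.4718² = 239.38 µm

P80 = 239.4 µm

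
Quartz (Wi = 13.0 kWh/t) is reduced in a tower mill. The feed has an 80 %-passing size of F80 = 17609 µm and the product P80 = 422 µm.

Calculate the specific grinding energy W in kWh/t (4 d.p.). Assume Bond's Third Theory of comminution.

W = 10·Wi·[P80^(−½) − F80^(−½)]
1/√422 = 0.048679;  1/√17609 = 0.007536
W = 10·13.0·(0.048679 − 0.007536) = 5.3486 kWh/t

W = 5.3486 kWh/t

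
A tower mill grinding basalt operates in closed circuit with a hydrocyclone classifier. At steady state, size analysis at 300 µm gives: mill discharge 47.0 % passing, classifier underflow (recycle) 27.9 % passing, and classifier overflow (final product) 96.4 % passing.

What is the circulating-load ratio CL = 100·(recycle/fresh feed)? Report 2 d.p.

CL = 258.64 %

Balance %-passing 300 µm (r = R/F):
Fd + Rd = Ru + Fo ⇒ R/F = (o−d)/(d−u)
r = (96.4 − 47.0)/(47.0 − 27.9) = 49.4/19.1 = 2.5864
CL = 100·r = 258.64 %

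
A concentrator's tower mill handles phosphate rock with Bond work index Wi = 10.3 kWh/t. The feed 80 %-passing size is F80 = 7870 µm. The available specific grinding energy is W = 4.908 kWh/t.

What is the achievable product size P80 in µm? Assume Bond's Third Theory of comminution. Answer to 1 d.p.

P80 = 288.0 µm

W = 10·Wi·(P80^(-½) − F80^(-½))
1/√P80 = 1/√F80 + W/(10·Wi)
  = 4.9080/(10·10.3) + 1/√7870 = 0.047650 + 0.011272 = 0.058923
P80 = (1/0.058923)² = 16.9714² = 288.03 µm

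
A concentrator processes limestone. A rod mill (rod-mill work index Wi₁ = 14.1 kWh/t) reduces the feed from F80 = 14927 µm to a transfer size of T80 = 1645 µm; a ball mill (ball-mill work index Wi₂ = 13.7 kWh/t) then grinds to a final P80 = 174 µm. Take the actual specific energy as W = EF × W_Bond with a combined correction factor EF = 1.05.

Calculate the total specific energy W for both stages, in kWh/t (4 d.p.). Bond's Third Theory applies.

Bond: W = 10·Wi·(1/√P80 − 1/√F80)
Stage 1 (14927→1645 µm, Wi₁=14.1): W₁ = 10·14.1·(0.024656 − 0.008185) = 2.3224 kWh/t
Stage 2 (1645→174 µm, Wi₂=13.7): W₂ = 10·13.7·(0.075810 − 0.024656) = 7.0081 kWh/t
W = W₁ + W₂ = 2.3224 + 7.0081 = 9.3305 kWh/t
W_actual = 1.05 × 9.3305 = 9.7970 kWh/t

W = 9.7970 kWh/t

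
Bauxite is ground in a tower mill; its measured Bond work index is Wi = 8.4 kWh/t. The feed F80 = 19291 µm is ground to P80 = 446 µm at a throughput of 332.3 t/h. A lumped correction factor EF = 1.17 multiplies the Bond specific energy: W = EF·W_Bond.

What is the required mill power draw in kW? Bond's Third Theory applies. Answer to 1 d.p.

P = 1311.3 kW

W_Bond = 10·Wi·(1/√P₈₀ − 1/√F₈₀)
W = 10·8.4·(1/√446 − 1/√19291) = 10·8.4·(0.040152) = 3.3727 kWh/t
Corrected W = EF·W_Bond = 1.17·3.3727 = 3.9461 kWh/t
P = W·T = 3.9461·332.3 = 1311.3 kW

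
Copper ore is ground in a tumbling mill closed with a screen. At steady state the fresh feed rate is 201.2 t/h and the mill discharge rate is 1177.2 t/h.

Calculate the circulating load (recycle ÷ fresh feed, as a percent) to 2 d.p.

Discharge = new feed + return, hence
R = M − F = 1177.2 − 201.2 = 976.0 t/h
CL = 100·R/F = 100·976.0/201.2 = 485.09 %

CL = 485.09 %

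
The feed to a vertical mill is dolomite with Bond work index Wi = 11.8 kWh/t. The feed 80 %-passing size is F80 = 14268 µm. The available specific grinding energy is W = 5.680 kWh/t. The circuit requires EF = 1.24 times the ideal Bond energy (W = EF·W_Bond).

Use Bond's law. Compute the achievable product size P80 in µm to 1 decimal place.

W = 10 Wi / √P80 − 10 Wi / √F80
W_Bond = W / EF = 5.680 / 1.24 = 4.5806 kWh/t
⇒ 1/√P80 = W_Bond/(10 Wi) + 1/√F80
  = 4.5806/(10·11.8) + 1/√14268 = 0.038819 + 0.008372 = 0.047191
P80 = (1/0.047191)² = 21.1906² = 449.04 µm

P80 = 449.0 µm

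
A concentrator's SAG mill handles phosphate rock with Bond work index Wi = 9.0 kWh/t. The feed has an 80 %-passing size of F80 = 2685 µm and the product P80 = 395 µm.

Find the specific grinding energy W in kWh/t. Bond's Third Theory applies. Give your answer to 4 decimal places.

W = 2.7915 kWh/t

W = 10 Wi (P80^-0.5 − F80^-0.5)
1/√395 = 0.050315;  1/√2685 = 0.019299
W = 10·9.0·(0.050315 − 0.019299) = 2.7915 kWh/t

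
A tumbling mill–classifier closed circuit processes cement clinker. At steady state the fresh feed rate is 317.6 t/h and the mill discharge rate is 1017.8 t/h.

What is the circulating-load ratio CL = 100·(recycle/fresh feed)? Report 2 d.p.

Mill node: discharge = fresh + recycle.
R = M − F = 1017.8 − 317.6 = 700.2 t/h
CL = 100·R/F = 100·700.2/317.6 = 220.47 %

CL = 220.47 %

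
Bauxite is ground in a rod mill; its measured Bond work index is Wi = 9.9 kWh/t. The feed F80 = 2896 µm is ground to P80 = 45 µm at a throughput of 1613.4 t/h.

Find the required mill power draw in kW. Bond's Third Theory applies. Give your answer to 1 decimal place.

W = 10·Wi·(P80^(-½) − F80^(-½))
W = 10·9.9·(1/√45 − 1/√2896) = 10·9.9·(0.130489) = 12.9184 kWh/t
P = W·T = 12.9184·1613.4 = 20842.5 kW

P = 20842.5 kW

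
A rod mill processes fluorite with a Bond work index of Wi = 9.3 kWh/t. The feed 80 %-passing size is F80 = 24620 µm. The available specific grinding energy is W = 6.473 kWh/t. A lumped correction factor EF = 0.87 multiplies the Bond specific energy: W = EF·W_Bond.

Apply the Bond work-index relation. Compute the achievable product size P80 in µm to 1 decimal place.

Bond: W = 10·Wi·(1/√P80 − 1/√F80)
W_Bond = W / EF = 6.473 / 0.87 = 7.4402 kWh/t
P80^(−½) = W_Bond/(10 Wi) + F80^(−½)
  = 7.4402/(10·9.3) + 1/√24620 = 0.080002 + 0.006373 = 0.086376
P80 = (1/0.086376)² = 11.5773² = 134.03 µm

P80 = 134.0 µm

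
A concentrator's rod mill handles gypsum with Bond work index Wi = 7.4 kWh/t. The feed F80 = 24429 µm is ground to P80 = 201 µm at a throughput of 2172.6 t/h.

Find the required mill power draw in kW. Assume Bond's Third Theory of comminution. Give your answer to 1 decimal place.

P = 10311.4 kW

W = 10 Wi (P80^-0.5 − F80^-0.5)
W = 10·7.4·(1/√201 − 1/√24429) = 10·7.4·(0.064137) = 4.7461 kWh/t
P = W·T = 4.7461·2172.6 = 10311.4 kW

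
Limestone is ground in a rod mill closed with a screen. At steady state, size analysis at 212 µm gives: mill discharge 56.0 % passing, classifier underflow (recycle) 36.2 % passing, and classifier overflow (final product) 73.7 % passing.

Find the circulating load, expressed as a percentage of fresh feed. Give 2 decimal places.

CL = 89.39 %

Mass balance on the −212 µm fraction:
(1+r)·d = r·u + o ⇒ r = (o−d)/(d−u)
r = (73.7 − 56.0)/(56.0 − 36.2) = 17.7/19.8 = 0.8939
CL = 100·r = 89.39 %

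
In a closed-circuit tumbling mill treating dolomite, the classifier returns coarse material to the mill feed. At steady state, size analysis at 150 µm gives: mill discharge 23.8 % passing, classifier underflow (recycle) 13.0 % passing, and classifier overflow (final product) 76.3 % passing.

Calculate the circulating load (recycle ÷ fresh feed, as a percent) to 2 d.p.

Let r = R/F. Size balance at 150 µm:
(1+r)·d = r·u + o ⇒ r = (o−d)/(d−u)
r = (76.3 − 23.8)/(23.8 − 13.0) = 52.5/10.8 = 4.8611
CL = 100·r = 486.11 %

CL = 486.11 %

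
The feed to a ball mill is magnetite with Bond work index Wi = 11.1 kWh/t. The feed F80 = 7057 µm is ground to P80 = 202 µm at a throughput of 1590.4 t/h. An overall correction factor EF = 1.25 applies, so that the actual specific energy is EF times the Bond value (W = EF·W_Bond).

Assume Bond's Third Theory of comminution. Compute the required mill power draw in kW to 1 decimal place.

W = 10·Wi·[P80^(−½) − F80^(−½)]
W = 10·11.1·(1/√202 − 1/√7057) = 10·11.1·(0.058456) = 6.4886 kWh/t
W_actual = 1.25 × 6.4886 = 8.1107 kWh/t
Power = W × throughput = 8.1107 kWh/t × 1590.4 t/h = 12899.3 kW

P = 12899.3 kW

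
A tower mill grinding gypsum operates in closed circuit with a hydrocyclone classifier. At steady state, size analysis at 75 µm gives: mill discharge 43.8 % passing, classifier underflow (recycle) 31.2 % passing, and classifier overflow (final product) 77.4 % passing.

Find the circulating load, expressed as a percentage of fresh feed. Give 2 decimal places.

Classifier node, passing 75 µm:
(1+r)·d = r·u + o ⇒ r = (o−d)/(d−u)
r = (77.4 − 43.8)/(43.8 − 31.2) = 33.6/12.6 = 2.6667
CL = 100·r = 266.67 %

CL = 266.67 %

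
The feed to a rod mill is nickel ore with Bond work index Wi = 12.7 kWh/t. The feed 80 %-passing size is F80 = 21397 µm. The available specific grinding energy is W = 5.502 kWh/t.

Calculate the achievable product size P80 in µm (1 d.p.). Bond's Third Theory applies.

Bond:  W = 10 Wi (1/√P − 1/√F)
P80^-0.5 = F80^-0.5 + W/(10 Wi)
  = 5.5020/(10·12.7) + 1/√21397 = 0.043323 + 0.006836 = 0.050159
P80 = (1/0.050159)² = 19.9365² = 397.47 µm

P80 = 397.5 µm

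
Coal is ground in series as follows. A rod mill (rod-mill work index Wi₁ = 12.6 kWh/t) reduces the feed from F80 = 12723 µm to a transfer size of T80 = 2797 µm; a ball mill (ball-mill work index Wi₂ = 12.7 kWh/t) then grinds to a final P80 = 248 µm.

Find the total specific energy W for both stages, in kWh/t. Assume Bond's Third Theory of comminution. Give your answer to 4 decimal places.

W = 10·Wi·(P80^(-½) − F80^(-½))
Stage 1 (12723→2797 µm, Wi₁=12.6): W₁ = 10·12.6·(0.018908 − 0.008866) = 1.2654 kWh/t
Stage 2 (2797→248 µm, Wi₂=12.7): W₂ = 10·12.7·(0.063500 − 0.018908) = 5.6631 kWh/t
W = W₁ + W₂ = 1.2654 + 5.6631 = 6.9285 kWh/t

W = 6.9285 kWh/t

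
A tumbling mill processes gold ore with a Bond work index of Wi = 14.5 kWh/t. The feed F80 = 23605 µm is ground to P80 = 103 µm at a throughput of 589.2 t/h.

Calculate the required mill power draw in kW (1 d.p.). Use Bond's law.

W = 10·Wi·[P80^(−½) − F80^(−½)]
W = 10·14.5·(1/√103 − 1/√23605) = 10·14.5·(0.092024) = 13.3435 kWh/t
P = W·T = 13.3435·589.2 = 7862.0 kW

P = 7862.0 kW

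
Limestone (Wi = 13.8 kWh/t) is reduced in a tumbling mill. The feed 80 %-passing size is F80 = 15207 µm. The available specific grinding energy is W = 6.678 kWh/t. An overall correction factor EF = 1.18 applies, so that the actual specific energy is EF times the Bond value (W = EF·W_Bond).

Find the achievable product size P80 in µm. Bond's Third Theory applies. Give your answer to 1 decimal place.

W_Bond = 10·Wi·(1/√P₈₀ − 1/√F₈₀)
W_Bond = W / EF = 6.678 / 1.18 = 5.6593 kWh/t
⇒ 1/√P80 = W_Bond/(10 Wi) + 1/√F80
  = 5.6593/(10·13.8) + 1/√15207 = 0.041010 + 0.008109 = 0.049119
P80 = (1/0.049119)² = 20.3588² = 414.48 µm

P80 = 414.5 µm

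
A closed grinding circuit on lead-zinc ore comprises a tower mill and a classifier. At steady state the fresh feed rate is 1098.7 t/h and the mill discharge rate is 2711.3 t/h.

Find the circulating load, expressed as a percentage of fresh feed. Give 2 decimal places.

M = F + R at steady state, so:
R = M − F = 2711.3 − 1098.7 = 1612.6 t/h
CL = 100·R/F = 100·1612.6/1098.7 = 146.77 %

CL = 146.77 %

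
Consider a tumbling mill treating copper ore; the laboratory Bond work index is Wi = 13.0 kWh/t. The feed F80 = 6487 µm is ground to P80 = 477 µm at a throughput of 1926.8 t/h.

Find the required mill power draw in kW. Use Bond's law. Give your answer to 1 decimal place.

P = 8358.9 kW

Bond: W = 10·Wi·(1/√P80 − 1/√F80)
W = 10·13.0·(1/√477 − 1/√6487) = 10·13.0·(0.033371) = 4.3382 kWh/t
P = W·T = 4.3382·1926.8 = 8358.9 kW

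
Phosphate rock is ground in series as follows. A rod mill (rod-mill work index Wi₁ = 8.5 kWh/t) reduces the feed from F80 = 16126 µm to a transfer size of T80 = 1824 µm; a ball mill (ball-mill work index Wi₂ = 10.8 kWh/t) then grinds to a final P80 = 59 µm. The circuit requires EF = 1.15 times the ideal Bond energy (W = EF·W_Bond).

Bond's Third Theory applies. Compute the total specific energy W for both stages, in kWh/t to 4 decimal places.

W = 14.7804 kWh/t

W = 10 Wi (P80^-0.5 − F80^-0.5)
Stage 1 (16126→1824 µm, Wi₁=8.5): W₁ = 10·8.5·(0.023415 − 0.007875) = 1.3209 kWh/t
Stage 2 (1824→59 µm, Wi₂=10.8): W₂ = 10·10.8·(0.130189 − 0.023415) = 11.5316 kWh/t
W = W₁ + W₂ = 1.3209 + 11.5316 = 12.8525 kWh/t
Apply correction: 12.8525 × 1.15 = 14.7804 kWh/t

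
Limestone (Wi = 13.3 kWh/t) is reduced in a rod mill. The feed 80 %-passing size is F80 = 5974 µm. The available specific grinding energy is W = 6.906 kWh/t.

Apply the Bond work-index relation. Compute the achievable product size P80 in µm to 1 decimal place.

W = 10·Wi·(P80^(-½) − F80^(-½))
1/√P80 = 1/√F80 + W/(10·Wi)
  = 6.9060/(10·13.3) + 1/√5974 = 0.051925 + 0.012938 = 0.064863
P80 = (1/0.064863)² = 15.4172² = 237.69 µm

P80 = 237.7 µm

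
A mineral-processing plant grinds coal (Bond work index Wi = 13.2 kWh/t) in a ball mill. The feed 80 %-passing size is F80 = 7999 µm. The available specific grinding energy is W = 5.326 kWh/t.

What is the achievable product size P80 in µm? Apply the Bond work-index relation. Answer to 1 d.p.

W = 10·Wi·[P80^(−½) − F80^(−½)]
⇒ 1/√P80 = W/(10 Wi) + 1/√F80
  = 5.3260/(10·13.2) + 1/√7999 = 0.040348 + 0.011181 = 0.051530
P80 = (1/0.051530)² = 19.4064² = 376.61 µm

P80 = 376.6 µm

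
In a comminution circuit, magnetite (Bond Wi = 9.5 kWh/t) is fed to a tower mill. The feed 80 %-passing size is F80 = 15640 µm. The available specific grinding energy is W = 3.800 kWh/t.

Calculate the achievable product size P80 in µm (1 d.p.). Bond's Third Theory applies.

P80 = 434.1 µm

W = 10·Wi·[P80^(−½) − F80^(−½)]
P80^(−½) = W/(10 Wi) + F80^(−½)
  = 3.8000/(10·9.5) + 1/√15640 = 0.040000 + 0.007996 = 0.047996
P80 = (1/0.047996)² = 20.8350² = 434.10 µm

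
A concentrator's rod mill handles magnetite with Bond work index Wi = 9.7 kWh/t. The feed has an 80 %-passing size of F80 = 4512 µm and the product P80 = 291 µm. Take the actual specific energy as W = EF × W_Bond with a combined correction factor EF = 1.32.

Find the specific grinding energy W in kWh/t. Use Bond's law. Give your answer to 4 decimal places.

W = 5.5997 kWh/t

Bond:  W = 10 Wi (1/√P − 1/√F)
1/√291 = 0.058621;  1/√4512 = 0.014887
W = 10·9.7·(0.058621 − 0.014887) = 4.2422 kWh/t
Apply correction: 4.2422 × 1.32 = 5.5997 kWh/t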